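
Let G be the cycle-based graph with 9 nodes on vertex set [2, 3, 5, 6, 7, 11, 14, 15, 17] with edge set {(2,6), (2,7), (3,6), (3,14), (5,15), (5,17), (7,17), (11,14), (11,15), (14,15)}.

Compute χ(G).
χ(G) = 3

Clique number ω(G) = 3 (lower bound: χ ≥ ω).
The clique on [11, 14, 15] has size 3, forcing χ ≥ 3, and the coloring below uses 3 colors, so χ(G) = 3.
A valid 3-coloring: color 1: [5, 6, 7, 14]; color 2: [2, 3, 15, 17]; color 3: [11].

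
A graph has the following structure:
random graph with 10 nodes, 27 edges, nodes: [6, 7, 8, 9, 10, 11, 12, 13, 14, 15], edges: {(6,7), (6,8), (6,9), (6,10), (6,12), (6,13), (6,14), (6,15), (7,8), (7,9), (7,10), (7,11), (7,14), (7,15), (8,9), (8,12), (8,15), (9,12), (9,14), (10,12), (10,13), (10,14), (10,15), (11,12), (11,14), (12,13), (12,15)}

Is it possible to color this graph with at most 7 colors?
Yes, G is 7-colorable

A valid 7-coloring: color 1: [6, 11]; color 2: [7, 12]; color 3: [8, 10]; color 4: [13, 14, 15]; color 5: [9].
(χ(G) = 5 ≤ 7.)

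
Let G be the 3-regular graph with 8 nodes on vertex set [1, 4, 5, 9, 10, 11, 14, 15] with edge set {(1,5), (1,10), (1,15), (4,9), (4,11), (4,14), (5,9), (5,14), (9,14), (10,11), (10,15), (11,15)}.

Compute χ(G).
Clique number ω(G) = 3 (lower bound: χ ≥ ω).
The clique on [1, 10, 15] has size 3, forcing χ ≥ 3, and the coloring below uses 3 colors, so χ(G) = 3.
A valid 3-coloring: color 1: [1, 9, 11]; color 2: [14, 15]; color 3: [4, 5, 10].

χ(G) = 3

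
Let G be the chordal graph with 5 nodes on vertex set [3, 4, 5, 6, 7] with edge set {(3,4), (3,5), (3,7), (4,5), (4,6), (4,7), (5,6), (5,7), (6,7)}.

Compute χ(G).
Clique number ω(G) = 4 (lower bound: χ ≥ ω).
The clique on [3, 4, 5, 7] has size 4, forcing χ ≥ 4, and the coloring below uses 4 colors, so χ(G) = 4.
A valid 4-coloring: color 1: [7]; color 2: [5]; color 3: [4]; color 4: [3, 6].

χ(G) = 4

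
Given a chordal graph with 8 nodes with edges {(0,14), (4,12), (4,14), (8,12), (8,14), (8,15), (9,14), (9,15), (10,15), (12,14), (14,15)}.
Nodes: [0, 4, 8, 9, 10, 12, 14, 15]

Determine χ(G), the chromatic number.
χ(G) = 3

Clique number ω(G) = 3 (lower bound: χ ≥ ω).
The clique on [8, 12, 14] has size 3, forcing χ ≥ 3, and the coloring below uses 3 colors, so χ(G) = 3.
A valid 3-coloring: color 1: [10, 14]; color 2: [0, 12, 15]; color 3: [4, 8, 9].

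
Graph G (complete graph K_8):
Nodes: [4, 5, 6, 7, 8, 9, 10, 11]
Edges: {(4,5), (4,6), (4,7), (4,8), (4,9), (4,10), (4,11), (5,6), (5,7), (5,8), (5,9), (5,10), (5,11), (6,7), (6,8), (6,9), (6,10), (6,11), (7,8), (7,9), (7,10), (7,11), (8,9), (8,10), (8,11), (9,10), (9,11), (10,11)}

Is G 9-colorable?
Yes, G is 9-colorable

A valid 9-coloring: color 1: [4]; color 2: [9]; color 3: [11]; color 4: [5]; color 5: [8]; color 6: [7]; color 7: [6]; color 8: [10].
(χ(G) = 8 ≤ 9.)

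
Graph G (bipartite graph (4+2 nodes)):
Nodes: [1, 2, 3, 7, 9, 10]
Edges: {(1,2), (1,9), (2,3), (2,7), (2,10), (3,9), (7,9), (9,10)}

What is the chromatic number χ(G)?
χ(G) = 2

Clique number ω(G) = 2 (lower bound: χ ≥ ω).
The graph is bipartite (no odd cycle), so 2 colors suffice: χ(G) = 2.
A valid 2-coloring: color 1: [2, 9]; color 2: [1, 3, 7, 10].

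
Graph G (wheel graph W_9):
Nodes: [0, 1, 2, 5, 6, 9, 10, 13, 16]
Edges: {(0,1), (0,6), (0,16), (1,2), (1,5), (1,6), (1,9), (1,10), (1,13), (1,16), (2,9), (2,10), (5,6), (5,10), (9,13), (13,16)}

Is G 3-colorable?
A valid 3-coloring: color 1: [1]; color 2: [0, 2, 5, 13]; color 3: [6, 9, 10, 16].
(χ(G) = 3 ≤ 3.)

Yes, G is 3-colorable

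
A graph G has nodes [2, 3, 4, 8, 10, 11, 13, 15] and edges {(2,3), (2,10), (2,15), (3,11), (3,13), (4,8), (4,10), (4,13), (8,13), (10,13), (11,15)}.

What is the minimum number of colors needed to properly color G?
χ(G) = 3

Clique number ω(G) = 3 (lower bound: χ ≥ ω).
The clique on [4, 8, 13] has size 3, forcing χ ≥ 3, and the coloring below uses 3 colors, so χ(G) = 3.
A valid 3-coloring: color 1: [2, 11, 13]; color 2: [3, 4, 15]; color 3: [8, 10].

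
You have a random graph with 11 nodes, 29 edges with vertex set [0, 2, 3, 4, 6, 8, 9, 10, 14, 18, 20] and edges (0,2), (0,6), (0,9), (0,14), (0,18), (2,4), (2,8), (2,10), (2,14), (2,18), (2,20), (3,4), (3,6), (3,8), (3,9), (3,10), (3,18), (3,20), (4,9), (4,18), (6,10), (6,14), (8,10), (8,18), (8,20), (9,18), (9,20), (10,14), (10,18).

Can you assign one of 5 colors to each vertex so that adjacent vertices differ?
Yes, G is 5-colorable

A valid 5-coloring: color 1: [2, 3]; color 2: [6, 18, 20]; color 3: [9, 10]; color 4: [0, 4, 8]; color 5: [14].
(χ(G) = 4 ≤ 5.)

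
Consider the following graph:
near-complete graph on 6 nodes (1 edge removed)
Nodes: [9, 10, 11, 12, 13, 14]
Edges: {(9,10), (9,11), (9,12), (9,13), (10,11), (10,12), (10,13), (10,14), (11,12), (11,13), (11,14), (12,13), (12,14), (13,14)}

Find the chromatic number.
Clique number ω(G) = 5 (lower bound: χ ≥ ω).
The clique on [9, 10, 11, 12, 13] has size 5, forcing χ ≥ 5, and the coloring below uses 5 colors, so χ(G) = 5.
A valid 5-coloring: color 1: [12]; color 2: [13]; color 3: [10]; color 4: [11]; color 5: [9, 14].

χ(G) = 5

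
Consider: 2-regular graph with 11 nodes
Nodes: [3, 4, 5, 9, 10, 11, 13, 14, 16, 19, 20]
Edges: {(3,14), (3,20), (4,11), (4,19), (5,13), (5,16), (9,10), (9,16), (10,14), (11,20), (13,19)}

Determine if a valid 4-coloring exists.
A valid 4-coloring: color 1: [4, 10, 13, 16, 20]; color 2: [3, 5, 9, 11, 19]; color 3: [14].
(χ(G) = 3 ≤ 4.)

Yes, G is 4-colorable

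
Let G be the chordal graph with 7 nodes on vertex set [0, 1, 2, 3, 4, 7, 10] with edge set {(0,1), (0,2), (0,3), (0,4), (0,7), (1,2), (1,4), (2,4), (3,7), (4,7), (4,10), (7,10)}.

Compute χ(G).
χ(G) = 4

Clique number ω(G) = 4 (lower bound: χ ≥ ω).
The clique on [0, 1, 2, 4] has size 4, forcing χ ≥ 4, and the coloring below uses 4 colors, so χ(G) = 4.
A valid 4-coloring: color 1: [0, 10]; color 2: [3, 4]; color 3: [1, 7]; color 4: [2].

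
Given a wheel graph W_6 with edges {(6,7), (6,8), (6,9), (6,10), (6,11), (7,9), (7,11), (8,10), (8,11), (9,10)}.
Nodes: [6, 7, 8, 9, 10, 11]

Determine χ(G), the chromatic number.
χ(G) = 4

Clique number ω(G) = 3 (lower bound: χ ≥ ω).
Odd cycle [11, 7, 9, 10, 8] needs 3 colors (χ ≥ 3).
Vertex 6 is adjacent to every vertex of [7, 8, 9, 10, 11], which already need 3 colors among themselves, so 6 needs a new color (χ ≥ 4).
The coloring below uses 4 colors, so χ(G) = 4.
A valid 4-coloring: color 1: [6]; color 2: [10, 11]; color 3: [7, 8]; color 4: [9].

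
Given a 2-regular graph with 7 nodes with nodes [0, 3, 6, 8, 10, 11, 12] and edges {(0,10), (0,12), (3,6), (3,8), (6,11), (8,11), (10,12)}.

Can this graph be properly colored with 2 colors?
No, G is not 2-colorable

The clique on vertices [0, 10, 12] has size 3 > 2, so it alone needs 3 colors.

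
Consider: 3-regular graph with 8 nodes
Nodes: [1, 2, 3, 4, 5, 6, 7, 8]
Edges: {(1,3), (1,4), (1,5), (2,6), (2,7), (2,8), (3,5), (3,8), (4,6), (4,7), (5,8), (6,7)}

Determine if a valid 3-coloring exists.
Yes, G is 3-colorable

A valid 3-coloring: color 1: [1, 6, 8]; color 2: [2, 3, 4]; color 3: [5, 7].
(χ(G) = 3 ≤ 3.)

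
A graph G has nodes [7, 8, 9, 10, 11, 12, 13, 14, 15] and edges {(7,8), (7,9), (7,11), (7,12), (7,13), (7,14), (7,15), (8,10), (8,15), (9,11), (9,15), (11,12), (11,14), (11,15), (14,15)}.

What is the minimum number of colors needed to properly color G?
χ(G) = 4

Clique number ω(G) = 4 (lower bound: χ ≥ ω).
The clique on [7, 9, 11, 15] has size 4, forcing χ ≥ 4, and the coloring below uses 4 colors, so χ(G) = 4.
A valid 4-coloring: color 1: [7, 10]; color 2: [12, 13, 15]; color 3: [8, 11]; color 4: [9, 14].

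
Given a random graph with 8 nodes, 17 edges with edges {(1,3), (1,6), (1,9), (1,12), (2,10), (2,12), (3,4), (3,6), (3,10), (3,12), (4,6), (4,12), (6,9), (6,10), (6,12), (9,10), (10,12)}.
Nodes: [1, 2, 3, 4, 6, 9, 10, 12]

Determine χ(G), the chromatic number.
χ(G) = 4

Clique number ω(G) = 4 (lower bound: χ ≥ ω).
The clique on [1, 3, 6, 12] has size 4, forcing χ ≥ 4, and the coloring below uses 4 colors, so χ(G) = 4.
A valid 4-coloring: color 1: [2, 6]; color 2: [9, 12]; color 3: [1, 4, 10]; color 4: [3].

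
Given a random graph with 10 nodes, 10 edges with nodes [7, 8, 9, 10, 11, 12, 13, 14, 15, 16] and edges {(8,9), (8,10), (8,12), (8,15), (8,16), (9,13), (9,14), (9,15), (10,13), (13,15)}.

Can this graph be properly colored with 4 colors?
Yes, G is 4-colorable

A valid 4-coloring: color 1: [7, 8, 11, 13, 14]; color 2: [9, 10, 12, 16]; color 3: [15].
(χ(G) = 3 ≤ 4.)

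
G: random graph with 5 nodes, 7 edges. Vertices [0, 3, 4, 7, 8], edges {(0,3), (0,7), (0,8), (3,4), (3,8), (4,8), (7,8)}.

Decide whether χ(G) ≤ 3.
A valid 3-coloring: color 1: [8]; color 2: [0, 4]; color 3: [3, 7].
(χ(G) = 3 ≤ 3.)

Yes, G is 3-colorable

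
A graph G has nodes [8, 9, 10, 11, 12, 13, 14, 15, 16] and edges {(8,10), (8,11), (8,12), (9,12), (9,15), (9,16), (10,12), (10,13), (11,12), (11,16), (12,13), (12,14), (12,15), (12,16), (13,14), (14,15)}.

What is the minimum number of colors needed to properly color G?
χ(G) = 3

Clique number ω(G) = 3 (lower bound: χ ≥ ω).
The clique on [8, 10, 12] has size 3, forcing χ ≥ 3, and the coloring below uses 3 colors, so χ(G) = 3.
A valid 3-coloring: color 1: [12]; color 2: [9, 10, 11, 14]; color 3: [8, 13, 15, 16].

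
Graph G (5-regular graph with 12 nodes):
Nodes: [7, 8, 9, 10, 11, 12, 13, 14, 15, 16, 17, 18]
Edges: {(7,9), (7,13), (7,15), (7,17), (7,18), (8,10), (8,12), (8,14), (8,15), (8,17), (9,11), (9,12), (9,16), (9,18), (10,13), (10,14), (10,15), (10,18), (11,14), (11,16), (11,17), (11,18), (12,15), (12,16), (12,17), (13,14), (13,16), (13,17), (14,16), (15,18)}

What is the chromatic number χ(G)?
χ(G) = 4

Clique number ω(G) = 3 (lower bound: χ ≥ ω).
Suppose a proper 3-coloring c exists. The clique [7, 9, 18] takes 3 distinct colors; by symmetry let c(7) = 1, c(9) = 2, c(18) = 3.
- Vertex 11: neighbors [9, 18] already have colors [2, 3] ⇒ c(11) = 1.
- Vertex 15: neighbors [7, 18] already have colors [1, 3] ⇒ c(15) = 2.
- Vertex 10: neighbors [15, 18] already have colors [2, 3] ⇒ c(10) = 1.
- Vertex 8: neighbors [10, 15] already have colors [1, 2] ⇒ c(8) = 3.
- Vertex 16: neighbors [11, 9] already have colors [1, 2] ⇒ c(16) = 3.
- Vertex 13: neighbors [7, 16] already have colors [1, 3] ⇒ c(13) = 2.
- Vertex 17: neighbors [7, 13, 8] already have colors [1, 2, 3] — all 3 colors blocked. Contradiction.
The forced assignments end in a contradiction, so G has no proper 3-coloring (χ ≥ 4).
The coloring below uses 4 colors, so χ(G) = 4.
A valid 4-coloring: color 1: [9, 14, 15, 17]; color 2: [8, 16, 18]; color 3: [11, 12, 13]; color 4: [7, 10].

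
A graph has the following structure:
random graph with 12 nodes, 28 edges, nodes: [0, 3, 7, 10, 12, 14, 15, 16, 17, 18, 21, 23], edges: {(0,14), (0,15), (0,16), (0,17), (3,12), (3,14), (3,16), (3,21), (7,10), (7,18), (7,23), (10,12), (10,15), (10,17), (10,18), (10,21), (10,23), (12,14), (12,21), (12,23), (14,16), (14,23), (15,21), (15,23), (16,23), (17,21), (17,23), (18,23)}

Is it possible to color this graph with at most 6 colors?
Yes, G is 6-colorable

A valid 6-coloring: color 1: [0, 21, 23]; color 2: [10, 14]; color 3: [12, 15, 16, 17, 18]; color 4: [3, 7].
(χ(G) = 4 ≤ 6.)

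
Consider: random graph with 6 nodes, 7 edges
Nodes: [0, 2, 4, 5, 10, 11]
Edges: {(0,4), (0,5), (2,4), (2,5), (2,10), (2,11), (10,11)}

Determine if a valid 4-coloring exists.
A valid 4-coloring: color 1: [0, 2]; color 2: [4, 5, 10]; color 3: [11].
(χ(G) = 3 ≤ 4.)

Yes, G is 4-colorable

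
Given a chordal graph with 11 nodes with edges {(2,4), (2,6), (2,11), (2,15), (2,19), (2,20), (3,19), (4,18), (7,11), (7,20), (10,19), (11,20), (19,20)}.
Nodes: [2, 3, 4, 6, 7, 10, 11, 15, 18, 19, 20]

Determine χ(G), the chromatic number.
χ(G) = 3

Clique number ω(G) = 3 (lower bound: χ ≥ ω).
The clique on [2, 11, 20] has size 3, forcing χ ≥ 3, and the coloring below uses 3 colors, so χ(G) = 3.
A valid 3-coloring: color 1: [2, 3, 7, 10, 18]; color 2: [4, 6, 15, 20]; color 3: [11, 19].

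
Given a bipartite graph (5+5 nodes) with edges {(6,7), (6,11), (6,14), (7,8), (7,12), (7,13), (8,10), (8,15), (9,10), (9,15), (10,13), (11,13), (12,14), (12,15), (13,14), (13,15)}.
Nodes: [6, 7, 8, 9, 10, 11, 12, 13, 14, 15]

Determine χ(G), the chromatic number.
χ(G) = 2

Clique number ω(G) = 2 (lower bound: χ ≥ ω).
The graph is bipartite (no odd cycle), so 2 colors suffice: χ(G) = 2.
A valid 2-coloring: color 1: [6, 8, 9, 12, 13]; color 2: [7, 10, 11, 14, 15].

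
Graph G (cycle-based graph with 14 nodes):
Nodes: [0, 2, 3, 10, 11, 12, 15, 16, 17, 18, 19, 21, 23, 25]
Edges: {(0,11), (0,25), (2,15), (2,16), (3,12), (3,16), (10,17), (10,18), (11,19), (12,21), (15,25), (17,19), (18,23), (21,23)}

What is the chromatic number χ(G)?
Clique number ω(G) = 2 (lower bound: χ ≥ ω).
The graph is bipartite (no odd cycle), so 2 colors suffice: χ(G) = 2.
A valid 2-coloring: color 1: [2, 3, 11, 17, 18, 21, 25]; color 2: [0, 10, 12, 15, 16, 19, 23].

χ(G) = 2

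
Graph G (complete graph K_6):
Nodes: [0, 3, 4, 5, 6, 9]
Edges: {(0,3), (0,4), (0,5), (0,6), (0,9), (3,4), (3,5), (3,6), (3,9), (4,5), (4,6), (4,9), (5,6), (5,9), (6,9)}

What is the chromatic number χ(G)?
Clique number ω(G) = 6 (lower bound: χ ≥ ω).
The clique on [0, 3, 4, 5, 6, 9] has size 6, forcing χ ≥ 6, and the coloring below uses 6 colors, so χ(G) = 6.
A valid 6-coloring: color 1: [9]; color 2: [0]; color 3: [4]; color 4: [3]; color 5: [6]; color 6: [5].

χ(G) = 6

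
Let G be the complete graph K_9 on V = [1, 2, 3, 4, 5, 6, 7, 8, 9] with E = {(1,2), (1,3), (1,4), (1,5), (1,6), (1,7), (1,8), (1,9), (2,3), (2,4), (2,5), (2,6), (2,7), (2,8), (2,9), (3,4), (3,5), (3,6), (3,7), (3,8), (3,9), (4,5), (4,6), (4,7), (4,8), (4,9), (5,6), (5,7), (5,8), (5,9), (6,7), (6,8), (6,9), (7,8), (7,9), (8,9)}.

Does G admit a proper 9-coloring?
Yes, G is 9-colorable

A valid 9-coloring: color 1: [5]; color 2: [2]; color 3: [9]; color 4: [6]; color 5: [1]; color 6: [3]; color 7: [4]; color 8: [7]; color 9: [8].
(χ(G) = 9 ≤ 9.)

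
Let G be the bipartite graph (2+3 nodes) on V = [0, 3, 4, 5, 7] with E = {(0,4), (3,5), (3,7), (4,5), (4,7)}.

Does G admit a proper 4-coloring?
A valid 4-coloring: color 1: [3, 4]; color 2: [0, 5, 7].
(χ(G) = 2 ≤ 4.)

Yes, G is 4-colorable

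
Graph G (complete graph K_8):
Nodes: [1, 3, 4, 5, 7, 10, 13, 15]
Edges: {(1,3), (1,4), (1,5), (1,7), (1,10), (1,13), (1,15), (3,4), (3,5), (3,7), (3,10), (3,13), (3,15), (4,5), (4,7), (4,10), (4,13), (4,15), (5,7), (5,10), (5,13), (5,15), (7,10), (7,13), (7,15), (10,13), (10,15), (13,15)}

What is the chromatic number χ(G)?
χ(G) = 8

Clique number ω(G) = 8 (lower bound: χ ≥ ω).
The clique on [1, 3, 4, 5, 7, 10, 13, 15] has size 8, forcing χ ≥ 8, and the coloring below uses 8 colors, so χ(G) = 8.
A valid 8-coloring: color 1: [1]; color 2: [3]; color 3: [13]; color 4: [7]; color 5: [5]; color 6: [4]; color 7: [15]; color 8: [10].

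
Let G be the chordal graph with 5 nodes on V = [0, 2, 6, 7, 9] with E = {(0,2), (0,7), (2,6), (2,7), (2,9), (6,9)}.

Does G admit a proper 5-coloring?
Yes, G is 5-colorable

A valid 5-coloring: color 1: [2]; color 2: [6, 7]; color 3: [0, 9].
(χ(G) = 3 ≤ 5.)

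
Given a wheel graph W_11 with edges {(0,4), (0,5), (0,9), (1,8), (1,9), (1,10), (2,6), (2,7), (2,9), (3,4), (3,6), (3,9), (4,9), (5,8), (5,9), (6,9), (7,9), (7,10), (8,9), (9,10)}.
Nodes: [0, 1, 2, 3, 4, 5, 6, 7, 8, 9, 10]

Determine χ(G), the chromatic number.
χ(G) = 3

Clique number ω(G) = 3 (lower bound: χ ≥ ω).
The clique on [0, 4, 9] has size 3, forcing χ ≥ 3, and the coloring below uses 3 colors, so χ(G) = 3.
A valid 3-coloring: color 1: [9]; color 2: [1, 4, 5, 6, 7]; color 3: [0, 2, 3, 8, 10].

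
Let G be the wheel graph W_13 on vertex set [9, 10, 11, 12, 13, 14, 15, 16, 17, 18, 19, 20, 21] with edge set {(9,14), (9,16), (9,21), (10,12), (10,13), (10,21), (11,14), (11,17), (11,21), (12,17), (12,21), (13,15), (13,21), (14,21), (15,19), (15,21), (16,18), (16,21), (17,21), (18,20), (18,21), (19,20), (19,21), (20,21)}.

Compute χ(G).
Clique number ω(G) = 3 (lower bound: χ ≥ ω).
The clique on [9, 16, 21] has size 3, forcing χ ≥ 3, and the coloring below uses 3 colors, so χ(G) = 3.
A valid 3-coloring: color 1: [21]; color 2: [9, 11, 12, 13, 18, 19]; color 3: [10, 14, 15, 16, 17, 20].

χ(G) = 3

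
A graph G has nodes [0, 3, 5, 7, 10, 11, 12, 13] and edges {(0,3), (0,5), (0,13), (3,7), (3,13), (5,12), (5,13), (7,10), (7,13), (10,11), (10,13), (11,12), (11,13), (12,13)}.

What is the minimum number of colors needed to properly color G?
Clique number ω(G) = 3 (lower bound: χ ≥ ω).
Odd cycle [5, 12, 11, 10, 7, 3, 0] needs 3 colors (χ ≥ 3).
Vertex 13 is adjacent to every vertex of [0, 3, 5, 7, 10, 11, 12], which already need 3 colors among themselves, so 13 needs a new color (χ ≥ 4).
The coloring below uses 4 colors, so χ(G) = 4.
A valid 4-coloring: color 1: [13]; color 2: [3, 5, 11]; color 3: [0, 10, 12]; color 4: [7].

χ(G) = 4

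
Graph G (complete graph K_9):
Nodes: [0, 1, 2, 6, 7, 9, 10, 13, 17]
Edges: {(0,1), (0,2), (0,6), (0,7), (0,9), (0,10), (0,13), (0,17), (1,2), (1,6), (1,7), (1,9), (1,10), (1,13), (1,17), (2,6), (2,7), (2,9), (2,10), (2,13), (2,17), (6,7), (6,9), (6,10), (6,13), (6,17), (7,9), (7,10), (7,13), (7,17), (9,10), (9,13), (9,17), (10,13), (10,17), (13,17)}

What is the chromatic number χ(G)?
χ(G) = 9

Clique number ω(G) = 9 (lower bound: χ ≥ ω).
The clique on [0, 1, 2, 6, 7, 9, 10, 13, 17] has size 9, forcing χ ≥ 9, and the coloring below uses 9 colors, so χ(G) = 9.
A valid 9-coloring: color 1: [1]; color 2: [0]; color 3: [9]; color 4: [17]; color 5: [10]; color 6: [13]; color 7: [7]; color 8: [6]; color 9: [2].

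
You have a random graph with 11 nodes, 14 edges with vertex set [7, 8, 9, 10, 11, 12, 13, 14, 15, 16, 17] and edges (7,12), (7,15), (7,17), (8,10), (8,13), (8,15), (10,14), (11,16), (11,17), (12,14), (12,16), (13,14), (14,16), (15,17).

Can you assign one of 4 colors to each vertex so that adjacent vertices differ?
Yes, G is 4-colorable

A valid 4-coloring: color 1: [7, 8, 9, 11, 14]; color 2: [10, 12, 13, 15]; color 3: [16, 17].
(χ(G) = 3 ≤ 4.)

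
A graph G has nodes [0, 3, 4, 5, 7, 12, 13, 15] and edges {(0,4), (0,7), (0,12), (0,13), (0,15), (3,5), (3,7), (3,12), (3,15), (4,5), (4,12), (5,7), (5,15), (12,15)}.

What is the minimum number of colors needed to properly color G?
χ(G) = 3

Clique number ω(G) = 3 (lower bound: χ ≥ ω).
The clique on [0, 4, 12] has size 3, forcing χ ≥ 3, and the coloring below uses 3 colors, so χ(G) = 3.
A valid 3-coloring: color 1: [0, 3]; color 2: [5, 12, 13]; color 3: [4, 7, 15].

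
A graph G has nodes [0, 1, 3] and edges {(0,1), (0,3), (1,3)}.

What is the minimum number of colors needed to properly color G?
Clique number ω(G) = 3 (lower bound: χ ≥ ω).
The clique on [0, 1, 3] has size 3, forcing χ ≥ 3, and the coloring below uses 3 colors, so χ(G) = 3.
A valid 3-coloring: color 1: [0]; color 2: [3]; color 3: [1].

χ(G) = 3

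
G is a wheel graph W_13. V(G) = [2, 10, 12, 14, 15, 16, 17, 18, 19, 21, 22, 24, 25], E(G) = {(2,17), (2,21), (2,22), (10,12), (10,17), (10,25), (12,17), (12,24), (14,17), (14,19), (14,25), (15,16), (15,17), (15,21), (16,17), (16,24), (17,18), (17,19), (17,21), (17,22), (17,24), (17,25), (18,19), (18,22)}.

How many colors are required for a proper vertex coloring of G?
Clique number ω(G) = 3 (lower bound: χ ≥ ω).
The clique on [2, 17, 21] has size 3, forcing χ ≥ 3, and the coloring below uses 3 colors, so χ(G) = 3.
A valid 3-coloring: color 1: [17]; color 2: [12, 16, 19, 21, 22, 25]; color 3: [2, 10, 14, 15, 18, 24].

χ(G) = 3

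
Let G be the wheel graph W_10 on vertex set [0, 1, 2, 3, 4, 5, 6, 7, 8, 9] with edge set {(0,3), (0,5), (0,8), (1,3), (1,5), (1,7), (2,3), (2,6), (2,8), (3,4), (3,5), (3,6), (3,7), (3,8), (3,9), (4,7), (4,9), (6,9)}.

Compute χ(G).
χ(G) = 4

Clique number ω(G) = 3 (lower bound: χ ≥ ω).
Odd cycle [4, 7, 1, 5, 0, 8, 2, 6, 9] needs 3 colors (χ ≥ 3).
Vertex 3 is adjacent to every vertex of [0, 1, 2, 4, 5, 6, 7, 8, 9], which already need 3 colors among themselves, so 3 needs a new color (χ ≥ 4).
The coloring below uses 4 colors, so χ(G) = 4.
A valid 4-coloring: color 1: [3]; color 2: [0, 1, 4, 6]; color 3: [5, 7, 8, 9]; color 4: [2].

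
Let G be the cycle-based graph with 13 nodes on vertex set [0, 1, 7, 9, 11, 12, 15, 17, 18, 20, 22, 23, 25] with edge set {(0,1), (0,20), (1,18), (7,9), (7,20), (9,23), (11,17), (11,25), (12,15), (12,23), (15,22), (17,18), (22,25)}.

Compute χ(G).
Clique number ω(G) = 2 (lower bound: χ ≥ ω).
Odd cycle [15, 22, 25, 11, 17, 18, 1, 0, 20, 7, 9, 23, 12] needs 3 colors (χ ≥ 3).
The coloring below uses 3 colors, so χ(G) = 3.
A valid 3-coloring: color 1: [1, 15, 17, 20, 23, 25]; color 2: [0, 7, 11, 12, 18, 22]; color 3: [9].

χ(G) = 3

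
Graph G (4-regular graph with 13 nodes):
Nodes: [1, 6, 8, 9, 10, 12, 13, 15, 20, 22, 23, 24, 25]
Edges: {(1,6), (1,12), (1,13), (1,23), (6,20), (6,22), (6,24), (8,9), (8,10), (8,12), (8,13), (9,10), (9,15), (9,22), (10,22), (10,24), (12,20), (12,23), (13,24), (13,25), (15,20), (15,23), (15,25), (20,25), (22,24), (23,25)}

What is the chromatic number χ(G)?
χ(G) = 3

Clique number ω(G) = 3 (lower bound: χ ≥ ω).
The clique on [1, 12, 23] has size 3, forcing χ ≥ 3, and the coloring below uses 3 colors, so χ(G) = 3.
A valid 3-coloring: color 1: [6, 10, 12, 13, 15]; color 2: [9, 20, 23, 24]; color 3: [1, 8, 22, 25].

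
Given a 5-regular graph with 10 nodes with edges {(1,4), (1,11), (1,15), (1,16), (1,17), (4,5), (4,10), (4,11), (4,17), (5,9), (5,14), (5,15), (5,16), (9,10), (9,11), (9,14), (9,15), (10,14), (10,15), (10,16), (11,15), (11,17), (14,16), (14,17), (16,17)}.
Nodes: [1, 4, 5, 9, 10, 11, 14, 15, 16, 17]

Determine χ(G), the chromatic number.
χ(G) = 4

Clique number ω(G) = 4 (lower bound: χ ≥ ω).
The clique on [1, 4, 11, 17] has size 4, forcing χ ≥ 4, and the coloring below uses 4 colors, so χ(G) = 4.
A valid 4-coloring: color 1: [5, 10, 11]; color 2: [15, 17]; color 3: [1, 14]; color 4: [4, 9, 16].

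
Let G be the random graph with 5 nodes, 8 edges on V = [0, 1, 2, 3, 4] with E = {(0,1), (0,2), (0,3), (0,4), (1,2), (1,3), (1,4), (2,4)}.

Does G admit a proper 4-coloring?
Yes, G is 4-colorable

A valid 4-coloring: color 1: [0]; color 2: [1]; color 3: [3, 4]; color 4: [2].
(χ(G) = 4 ≤ 4.)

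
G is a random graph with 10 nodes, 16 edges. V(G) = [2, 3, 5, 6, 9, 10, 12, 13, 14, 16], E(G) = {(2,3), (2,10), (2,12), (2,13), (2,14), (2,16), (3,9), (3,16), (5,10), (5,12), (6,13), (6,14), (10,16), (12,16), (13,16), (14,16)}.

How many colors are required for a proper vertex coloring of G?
Clique number ω(G) = 3 (lower bound: χ ≥ ω).
The clique on [2, 3, 16] has size 3, forcing χ ≥ 3, and the coloring below uses 3 colors, so χ(G) = 3.
A valid 3-coloring: color 1: [5, 6, 9, 16]; color 2: [2]; color 3: [3, 10, 12, 13, 14].

χ(G) = 3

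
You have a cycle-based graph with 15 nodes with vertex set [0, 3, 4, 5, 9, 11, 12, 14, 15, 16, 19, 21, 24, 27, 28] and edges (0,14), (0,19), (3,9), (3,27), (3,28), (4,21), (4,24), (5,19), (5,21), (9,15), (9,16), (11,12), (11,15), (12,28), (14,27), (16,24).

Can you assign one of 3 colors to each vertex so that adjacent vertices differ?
Yes, G is 3-colorable

A valid 3-coloring: color 1: [0, 3, 4, 5, 12, 15, 16]; color 2: [9, 11, 14, 19, 21, 24, 28]; color 3: [27].
(χ(G) = 3 ≤ 3.)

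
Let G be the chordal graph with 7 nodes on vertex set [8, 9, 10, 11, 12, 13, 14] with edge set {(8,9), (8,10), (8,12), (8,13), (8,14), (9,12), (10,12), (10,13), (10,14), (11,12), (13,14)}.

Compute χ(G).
χ(G) = 4

Clique number ω(G) = 4 (lower bound: χ ≥ ω).
The clique on [8, 10, 13, 14] has size 4, forcing χ ≥ 4, and the coloring below uses 4 colors, so χ(G) = 4.
A valid 4-coloring: color 1: [8, 11]; color 2: [9, 10]; color 3: [12, 13]; color 4: [14].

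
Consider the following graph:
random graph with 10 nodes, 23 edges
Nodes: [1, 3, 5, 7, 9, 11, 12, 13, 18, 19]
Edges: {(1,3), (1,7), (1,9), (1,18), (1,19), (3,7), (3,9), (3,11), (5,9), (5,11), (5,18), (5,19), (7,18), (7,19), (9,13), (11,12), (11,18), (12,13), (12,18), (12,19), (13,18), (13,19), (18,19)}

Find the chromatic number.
χ(G) = 4

Clique number ω(G) = 4 (lower bound: χ ≥ ω).
The clique on [1, 7, 18, 19] has size 4, forcing χ ≥ 4, and the coloring below uses 4 colors, so χ(G) = 4.
A valid 4-coloring: color 1: [3, 18]; color 2: [9, 11, 19]; color 3: [1, 5, 13]; color 4: [7, 12].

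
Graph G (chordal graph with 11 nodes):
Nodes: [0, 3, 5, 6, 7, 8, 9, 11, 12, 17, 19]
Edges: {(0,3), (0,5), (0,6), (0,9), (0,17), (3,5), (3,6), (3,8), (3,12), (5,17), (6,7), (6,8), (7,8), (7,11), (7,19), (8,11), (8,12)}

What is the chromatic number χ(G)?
Clique number ω(G) = 3 (lower bound: χ ≥ ω).
The clique on [0, 3, 5] has size 3, forcing χ ≥ 3, and the coloring below uses 3 colors, so χ(G) = 3.
A valid 3-coloring: color 1: [0, 8, 19]; color 2: [3, 7, 9, 17]; color 3: [5, 6, 11, 12].

χ(G) = 3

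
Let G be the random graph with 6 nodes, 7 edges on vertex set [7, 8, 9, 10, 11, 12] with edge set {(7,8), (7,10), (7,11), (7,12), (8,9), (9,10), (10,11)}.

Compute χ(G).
Clique number ω(G) = 3 (lower bound: χ ≥ ω).
The clique on [7, 10, 11] has size 3, forcing χ ≥ 3, and the coloring below uses 3 colors, so χ(G) = 3.
A valid 3-coloring: color 1: [7, 9]; color 2: [8, 10, 12]; color 3: [11].

χ(G) = 3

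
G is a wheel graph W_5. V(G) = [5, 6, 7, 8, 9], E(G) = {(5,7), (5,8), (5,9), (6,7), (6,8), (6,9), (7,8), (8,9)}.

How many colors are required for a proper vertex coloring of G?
χ(G) = 3

Clique number ω(G) = 3 (lower bound: χ ≥ ω).
The clique on [5, 8, 9] has size 3, forcing χ ≥ 3, and the coloring below uses 3 colors, so χ(G) = 3.
A valid 3-coloring: color 1: [8]; color 2: [5, 6]; color 3: [7, 9].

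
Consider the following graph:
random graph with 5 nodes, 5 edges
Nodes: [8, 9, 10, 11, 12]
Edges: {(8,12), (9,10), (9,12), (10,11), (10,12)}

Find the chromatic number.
χ(G) = 3

Clique number ω(G) = 3 (lower bound: χ ≥ ω).
The clique on [9, 10, 12] has size 3, forcing χ ≥ 3, and the coloring below uses 3 colors, so χ(G) = 3.
A valid 3-coloring: color 1: [11, 12]; color 2: [8, 10]; color 3: [9].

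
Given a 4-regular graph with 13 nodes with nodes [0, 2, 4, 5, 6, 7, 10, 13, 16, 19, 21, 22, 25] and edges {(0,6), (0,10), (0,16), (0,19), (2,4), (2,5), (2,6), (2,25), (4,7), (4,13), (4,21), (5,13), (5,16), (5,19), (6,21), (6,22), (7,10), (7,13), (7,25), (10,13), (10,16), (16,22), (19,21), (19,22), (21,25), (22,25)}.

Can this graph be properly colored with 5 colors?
A valid 5-coloring: color 1: [2, 13, 16, 21]; color 2: [4, 6, 10, 19, 25]; color 3: [0, 5, 7, 22].
(χ(G) = 3 ≤ 5.)

Yes, G is 5-colorable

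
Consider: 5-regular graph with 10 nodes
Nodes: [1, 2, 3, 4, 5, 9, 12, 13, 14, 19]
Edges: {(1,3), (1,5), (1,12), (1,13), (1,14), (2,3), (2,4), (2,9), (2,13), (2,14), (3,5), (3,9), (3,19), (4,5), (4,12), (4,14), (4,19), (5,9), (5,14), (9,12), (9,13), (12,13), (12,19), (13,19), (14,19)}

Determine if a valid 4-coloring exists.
Yes, G is 4-colorable

A valid 4-coloring: color 1: [1, 2, 19]; color 2: [5, 12]; color 3: [3, 4, 13]; color 4: [9, 14].
(χ(G) = 4 ≤ 4.)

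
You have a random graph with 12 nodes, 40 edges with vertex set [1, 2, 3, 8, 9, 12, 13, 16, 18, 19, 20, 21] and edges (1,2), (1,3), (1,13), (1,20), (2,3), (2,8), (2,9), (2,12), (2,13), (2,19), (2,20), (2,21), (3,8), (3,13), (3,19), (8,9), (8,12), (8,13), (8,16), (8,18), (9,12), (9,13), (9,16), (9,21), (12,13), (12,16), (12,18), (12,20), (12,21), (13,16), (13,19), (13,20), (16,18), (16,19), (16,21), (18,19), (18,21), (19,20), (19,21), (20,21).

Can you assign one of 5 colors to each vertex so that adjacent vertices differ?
Yes, G is 5-colorable

A valid 5-coloring: color 1: [2, 16]; color 2: [13, 21]; color 3: [1, 12, 19]; color 4: [8, 20]; color 5: [3, 9, 18].
(χ(G) = 5 ≤ 5.)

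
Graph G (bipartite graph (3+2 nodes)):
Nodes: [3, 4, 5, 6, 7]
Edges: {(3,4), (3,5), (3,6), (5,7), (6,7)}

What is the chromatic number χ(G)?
χ(G) = 2

Clique number ω(G) = 2 (lower bound: χ ≥ ω).
The graph is bipartite (no odd cycle), so 2 colors suffice: χ(G) = 2.
A valid 2-coloring: color 1: [3, 7]; color 2: [4, 5, 6].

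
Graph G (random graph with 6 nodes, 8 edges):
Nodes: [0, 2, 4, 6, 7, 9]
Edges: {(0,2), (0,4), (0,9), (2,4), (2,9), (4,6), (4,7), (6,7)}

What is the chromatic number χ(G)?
Clique number ω(G) = 3 (lower bound: χ ≥ ω).
The clique on [0, 2, 9] has size 3, forcing χ ≥ 3, and the coloring below uses 3 colors, so χ(G) = 3.
A valid 3-coloring: color 1: [4, 9]; color 2: [2, 6]; color 3: [0, 7].

χ(G) = 3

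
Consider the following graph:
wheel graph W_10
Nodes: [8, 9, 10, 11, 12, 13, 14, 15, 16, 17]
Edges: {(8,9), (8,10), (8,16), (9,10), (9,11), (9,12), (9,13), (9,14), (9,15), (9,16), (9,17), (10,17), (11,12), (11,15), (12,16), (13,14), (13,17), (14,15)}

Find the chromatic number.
Clique number ω(G) = 3 (lower bound: χ ≥ ω).
Odd cycle [17, 10, 8, 16, 12, 11, 15, 14, 13] needs 3 colors (χ ≥ 3).
Vertex 9 is adjacent to every vertex of [8, 10, 11, 12, 13, 14, 15, 16, 17], which already need 3 colors among themselves, so 9 needs a new color (χ ≥ 4).
The coloring below uses 4 colors, so χ(G) = 4.
A valid 4-coloring: color 1: [9]; color 2: [8, 12, 14, 17]; color 3: [10, 11, 13, 16]; color 4: [15].

χ(G) = 4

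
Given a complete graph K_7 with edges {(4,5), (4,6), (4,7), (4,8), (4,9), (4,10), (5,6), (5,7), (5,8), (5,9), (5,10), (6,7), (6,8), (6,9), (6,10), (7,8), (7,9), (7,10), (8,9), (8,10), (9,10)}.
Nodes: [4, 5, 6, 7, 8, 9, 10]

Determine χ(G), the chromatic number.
χ(G) = 7

Clique number ω(G) = 7 (lower bound: χ ≥ ω).
The clique on [4, 5, 6, 7, 8, 9, 10] has size 7, forcing χ ≥ 7, and the coloring below uses 7 colors, so χ(G) = 7.
A valid 7-coloring: color 1: [7]; color 2: [6]; color 3: [8]; color 4: [10]; color 5: [5]; color 6: [4]; color 7: [9].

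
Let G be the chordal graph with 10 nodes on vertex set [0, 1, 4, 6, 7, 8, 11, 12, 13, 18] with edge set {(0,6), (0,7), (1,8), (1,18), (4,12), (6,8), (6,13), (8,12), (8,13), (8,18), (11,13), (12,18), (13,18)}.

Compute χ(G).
Clique number ω(G) = 3 (lower bound: χ ≥ ω).
The clique on [1, 8, 18] has size 3, forcing χ ≥ 3, and the coloring below uses 3 colors, so χ(G) = 3.
A valid 3-coloring: color 1: [0, 4, 8, 11]; color 2: [6, 7, 18]; color 3: [1, 12, 13].

χ(G) = 3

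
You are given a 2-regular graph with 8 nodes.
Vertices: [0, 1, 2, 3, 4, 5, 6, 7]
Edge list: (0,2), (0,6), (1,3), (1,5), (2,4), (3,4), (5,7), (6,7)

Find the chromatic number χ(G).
χ(G) = 2

Clique number ω(G) = 2 (lower bound: χ ≥ ω).
The graph is bipartite (no odd cycle), so 2 colors suffice: χ(G) = 2.
A valid 2-coloring: color 1: [0, 1, 4, 7]; color 2: [2, 3, 5, 6].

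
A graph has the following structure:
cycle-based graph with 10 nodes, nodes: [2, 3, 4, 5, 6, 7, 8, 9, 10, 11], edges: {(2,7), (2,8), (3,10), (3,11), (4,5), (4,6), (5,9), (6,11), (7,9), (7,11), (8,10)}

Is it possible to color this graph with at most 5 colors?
A valid 5-coloring: color 1: [3, 5, 6, 7, 8]; color 2: [2, 4, 9, 10, 11].
(χ(G) = 2 ≤ 5.)

Yes, G is 5-colorable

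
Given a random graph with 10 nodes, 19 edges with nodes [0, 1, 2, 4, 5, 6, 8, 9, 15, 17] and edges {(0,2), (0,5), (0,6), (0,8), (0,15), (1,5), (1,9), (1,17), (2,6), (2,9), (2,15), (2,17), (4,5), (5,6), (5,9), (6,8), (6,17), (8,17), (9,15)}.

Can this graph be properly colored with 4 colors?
Yes, G is 4-colorable

A valid 4-coloring: color 1: [0, 4, 9, 17]; color 2: [1, 6, 15]; color 3: [2, 5, 8].
(χ(G) = 3 ≤ 4.)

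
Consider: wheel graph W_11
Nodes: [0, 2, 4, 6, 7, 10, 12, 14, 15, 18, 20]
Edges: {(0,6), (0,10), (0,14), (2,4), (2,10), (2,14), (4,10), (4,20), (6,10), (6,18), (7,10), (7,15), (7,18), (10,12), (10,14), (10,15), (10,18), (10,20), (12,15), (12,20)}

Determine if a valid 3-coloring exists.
Yes, G is 3-colorable

A valid 3-coloring: color 1: [10]; color 2: [0, 2, 15, 18, 20]; color 3: [4, 6, 7, 12, 14].
(χ(G) = 3 ≤ 3.)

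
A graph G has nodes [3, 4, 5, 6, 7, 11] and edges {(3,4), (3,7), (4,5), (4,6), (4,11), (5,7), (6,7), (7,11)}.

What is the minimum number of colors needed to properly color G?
χ(G) = 2

Clique number ω(G) = 2 (lower bound: χ ≥ ω).
The graph is bipartite (no odd cycle), so 2 colors suffice: χ(G) = 2.
A valid 2-coloring: color 1: [4, 7]; color 2: [3, 5, 6, 11].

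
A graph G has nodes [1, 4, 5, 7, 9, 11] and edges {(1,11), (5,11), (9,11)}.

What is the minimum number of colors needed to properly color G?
χ(G) = 2

Clique number ω(G) = 2 (lower bound: χ ≥ ω).
The graph is bipartite (no odd cycle), so 2 colors suffice: χ(G) = 2.
A valid 2-coloring: color 1: [4, 7, 11]; color 2: [1, 5, 9].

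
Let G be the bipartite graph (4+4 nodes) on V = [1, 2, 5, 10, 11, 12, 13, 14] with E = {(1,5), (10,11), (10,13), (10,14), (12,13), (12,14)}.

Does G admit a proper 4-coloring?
A valid 4-coloring: color 1: [2, 5, 10, 12]; color 2: [1, 11, 13, 14].
(χ(G) = 2 ≤ 4.)

Yes, G is 4-colorable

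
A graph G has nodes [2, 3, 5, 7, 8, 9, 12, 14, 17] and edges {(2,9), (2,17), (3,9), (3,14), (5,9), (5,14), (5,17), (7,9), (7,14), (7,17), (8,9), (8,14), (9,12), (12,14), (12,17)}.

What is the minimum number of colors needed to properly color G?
χ(G) = 2

Clique number ω(G) = 2 (lower bound: χ ≥ ω).
The graph is bipartite (no odd cycle), so 2 colors suffice: χ(G) = 2.
A valid 2-coloring: color 1: [9, 14, 17]; color 2: [2, 3, 5, 7, 8, 12].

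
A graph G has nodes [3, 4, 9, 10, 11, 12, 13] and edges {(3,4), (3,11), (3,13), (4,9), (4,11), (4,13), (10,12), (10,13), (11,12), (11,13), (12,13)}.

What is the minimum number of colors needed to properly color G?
χ(G) = 4

Clique number ω(G) = 4 (lower bound: χ ≥ ω).
The clique on [3, 4, 11, 13] has size 4, forcing χ ≥ 4, and the coloring below uses 4 colors, so χ(G) = 4.
A valid 4-coloring: color 1: [9, 13]; color 2: [4, 12]; color 3: [10, 11]; color 4: [3].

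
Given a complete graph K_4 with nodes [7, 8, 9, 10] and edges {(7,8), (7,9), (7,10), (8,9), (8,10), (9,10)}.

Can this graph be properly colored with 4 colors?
Yes, G is 4-colorable

A valid 4-coloring: color 1: [9]; color 2: [8]; color 3: [10]; color 4: [7].
(χ(G) = 4 ≤ 4.)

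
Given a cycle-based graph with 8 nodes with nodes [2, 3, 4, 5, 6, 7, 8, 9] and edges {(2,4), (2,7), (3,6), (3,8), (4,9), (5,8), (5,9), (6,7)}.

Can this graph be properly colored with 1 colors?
No, G is not 1-colorable

Edge (2,4) forces its endpoints to differ, so 1 color is not enough.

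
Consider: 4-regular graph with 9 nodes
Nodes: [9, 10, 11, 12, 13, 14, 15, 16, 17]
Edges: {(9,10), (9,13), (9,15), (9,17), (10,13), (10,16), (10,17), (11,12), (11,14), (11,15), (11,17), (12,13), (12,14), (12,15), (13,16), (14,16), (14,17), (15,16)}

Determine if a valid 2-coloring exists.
No, G is not 2-colorable

The clique on vertices [9, 10, 17] has size 3 > 2, so it alone needs 3 colors.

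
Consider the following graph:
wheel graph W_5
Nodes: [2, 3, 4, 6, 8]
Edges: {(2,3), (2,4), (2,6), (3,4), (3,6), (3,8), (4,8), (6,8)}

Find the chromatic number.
Clique number ω(G) = 3 (lower bound: χ ≥ ω).
The clique on [3, 4, 8] has size 3, forcing χ ≥ 3, and the coloring below uses 3 colors, so χ(G) = 3.
A valid 3-coloring: color 1: [3]; color 2: [2, 8]; color 3: [4, 6].

χ(G) = 3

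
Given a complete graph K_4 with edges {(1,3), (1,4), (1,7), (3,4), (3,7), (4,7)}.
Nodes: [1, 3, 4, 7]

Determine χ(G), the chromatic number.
Clique number ω(G) = 4 (lower bound: χ ≥ ω).
The clique on [1, 3, 4, 7] has size 4, forcing χ ≥ 4, and the coloring below uses 4 colors, so χ(G) = 4.
A valid 4-coloring: color 1: [1]; color 2: [3]; color 3: [4]; color 4: [7].

χ(G) = 4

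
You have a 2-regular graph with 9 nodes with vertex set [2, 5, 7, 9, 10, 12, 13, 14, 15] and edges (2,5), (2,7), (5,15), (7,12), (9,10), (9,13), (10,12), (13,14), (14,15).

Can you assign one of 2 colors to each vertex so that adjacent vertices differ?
No, G is not 2-colorable

Odd cycle [14, 15, 5, 2, 7, 12, 10, 9, 13] needs 3 colors (χ ≥ 3).
Hence χ(G) ≥ 3 > 2, so no proper 2-coloring exists.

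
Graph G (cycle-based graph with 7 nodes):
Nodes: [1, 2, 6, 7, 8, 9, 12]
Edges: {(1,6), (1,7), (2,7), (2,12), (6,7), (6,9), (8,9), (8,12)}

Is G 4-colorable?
A valid 4-coloring: color 1: [7, 9, 12]; color 2: [2, 6, 8]; color 3: [1].
(χ(G) = 3 ≤ 4.)

Yes, G is 4-colorable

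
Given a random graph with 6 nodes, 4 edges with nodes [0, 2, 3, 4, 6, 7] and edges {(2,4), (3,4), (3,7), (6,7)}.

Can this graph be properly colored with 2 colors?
A valid 2-coloring: color 1: [0, 4, 7]; color 2: [2, 3, 6].
(χ(G) = 2 ≤ 2.)

Yes, G is 2-colorable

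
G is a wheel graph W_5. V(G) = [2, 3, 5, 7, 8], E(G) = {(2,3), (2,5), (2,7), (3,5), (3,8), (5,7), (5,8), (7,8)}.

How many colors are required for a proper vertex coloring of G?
Clique number ω(G) = 3 (lower bound: χ ≥ ω).
The clique on [3, 5, 8] has size 3, forcing χ ≥ 3, and the coloring below uses 3 colors, so χ(G) = 3.
A valid 3-coloring: color 1: [5]; color 2: [3, 7]; color 3: [2, 8].

χ(G) = 3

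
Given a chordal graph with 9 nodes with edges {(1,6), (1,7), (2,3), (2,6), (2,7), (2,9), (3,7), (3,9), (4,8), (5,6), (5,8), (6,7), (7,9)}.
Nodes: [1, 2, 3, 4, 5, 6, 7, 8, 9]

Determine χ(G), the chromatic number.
χ(G) = 4

Clique number ω(G) = 4 (lower bound: χ ≥ ω).
The clique on [2, 3, 7, 9] has size 4, forcing χ ≥ 4, and the coloring below uses 4 colors, so χ(G) = 4.
A valid 4-coloring: color 1: [4, 5, 7]; color 2: [1, 2, 8]; color 3: [6, 9]; color 4: [3].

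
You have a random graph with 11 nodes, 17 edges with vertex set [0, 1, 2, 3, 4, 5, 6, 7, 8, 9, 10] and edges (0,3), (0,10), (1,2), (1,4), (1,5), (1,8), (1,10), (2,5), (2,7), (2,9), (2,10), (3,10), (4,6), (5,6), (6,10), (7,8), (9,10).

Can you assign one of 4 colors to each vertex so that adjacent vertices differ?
Yes, G is 4-colorable

A valid 4-coloring: color 1: [4, 5, 7, 10]; color 2: [0, 2, 6, 8]; color 3: [1, 3, 9].
(χ(G) = 3 ≤ 4.)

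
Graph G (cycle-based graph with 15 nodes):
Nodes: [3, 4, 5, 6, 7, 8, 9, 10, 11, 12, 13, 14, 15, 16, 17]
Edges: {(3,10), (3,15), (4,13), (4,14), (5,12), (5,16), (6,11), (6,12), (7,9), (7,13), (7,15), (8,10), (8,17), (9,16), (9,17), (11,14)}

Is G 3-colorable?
Yes, G is 3-colorable

A valid 3-coloring: color 1: [3, 4, 7, 8, 11, 12, 16]; color 2: [5, 6, 9, 10, 13, 14, 15]; color 3: [17].
(χ(G) = 3 ≤ 3.)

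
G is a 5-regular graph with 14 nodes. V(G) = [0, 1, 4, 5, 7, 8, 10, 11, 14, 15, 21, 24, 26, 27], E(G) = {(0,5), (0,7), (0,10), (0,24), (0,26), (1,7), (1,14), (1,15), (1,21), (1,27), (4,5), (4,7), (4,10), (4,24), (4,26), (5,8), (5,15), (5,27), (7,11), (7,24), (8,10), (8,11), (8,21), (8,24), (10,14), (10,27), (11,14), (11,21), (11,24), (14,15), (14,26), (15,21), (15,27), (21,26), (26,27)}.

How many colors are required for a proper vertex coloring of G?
Clique number ω(G) = 3 (lower bound: χ ≥ ω).
Suppose a proper 3-coloring c exists. The clique [0, 7, 24] takes 3 distinct colors; by symmetry let c(0) = 1, c(7) = 2, c(24) = 3.
- Vertex 4: neighbors [7, 24] already have colors [2, 3] ⇒ c(4) = 1.
- Vertex 11: neighbors [7, 24] already have colors [2, 3] ⇒ c(11) = 1.
- Vertex 8: neighbors [11, 24] already have colors [1, 3] ⇒ c(8) = 2.
- Vertex 21: neighbors [11, 8] already have colors [1, 2] ⇒ c(21) = 3.
- Vertex 1: neighbors [7, 21] already have colors [2, 3] ⇒ c(1) = 1.
- Vertex 15: neighbors [1, 21] already have colors [1, 3] ⇒ c(15) = 2.
- Vertex 27: neighbors [1, 15] already have colors [1, 2] ⇒ c(27) = 3.
- Vertex 10: neighbors [0, 8, 27] already have colors [1, 2, 3] — all 3 colors blocked. Contradiction.
The forced assignments end in a contradiction, so G has no proper 3-coloring (χ ≥ 4).
The coloring below uses 4 colors, so χ(G) = 4.
A valid 4-coloring: color 1: [14, 21, 24, 27]; color 2: [7, 8, 15, 26]; color 3: [0, 1, 4, 11]; color 4: [5, 10].

χ(G) = 4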